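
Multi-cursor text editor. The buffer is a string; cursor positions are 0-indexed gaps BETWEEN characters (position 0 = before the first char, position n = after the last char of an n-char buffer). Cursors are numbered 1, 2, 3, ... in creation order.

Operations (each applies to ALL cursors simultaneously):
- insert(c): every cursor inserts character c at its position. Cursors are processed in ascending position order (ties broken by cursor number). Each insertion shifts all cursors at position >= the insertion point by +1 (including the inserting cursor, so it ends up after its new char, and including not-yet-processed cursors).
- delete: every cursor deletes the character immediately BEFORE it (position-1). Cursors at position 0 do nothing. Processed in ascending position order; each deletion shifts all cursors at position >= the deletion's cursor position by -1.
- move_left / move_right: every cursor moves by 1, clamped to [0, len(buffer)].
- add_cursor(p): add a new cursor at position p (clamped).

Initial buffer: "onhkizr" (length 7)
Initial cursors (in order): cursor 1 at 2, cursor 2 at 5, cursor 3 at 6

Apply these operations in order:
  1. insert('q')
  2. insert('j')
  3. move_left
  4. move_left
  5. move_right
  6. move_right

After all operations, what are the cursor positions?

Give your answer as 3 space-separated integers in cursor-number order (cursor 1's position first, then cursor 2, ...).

Answer: 4 9 12

Derivation:
After op 1 (insert('q')): buffer="onqhkiqzqr" (len 10), cursors c1@3 c2@7 c3@9, authorship ..1...2.3.
After op 2 (insert('j')): buffer="onqjhkiqjzqjr" (len 13), cursors c1@4 c2@9 c3@12, authorship ..11...22.33.
After op 3 (move_left): buffer="onqjhkiqjzqjr" (len 13), cursors c1@3 c2@8 c3@11, authorship ..11...22.33.
After op 4 (move_left): buffer="onqjhkiqjzqjr" (len 13), cursors c1@2 c2@7 c3@10, authorship ..11...22.33.
After op 5 (move_right): buffer="onqjhkiqjzqjr" (len 13), cursors c1@3 c2@8 c3@11, authorship ..11...22.33.
After op 6 (move_right): buffer="onqjhkiqjzqjr" (len 13), cursors c1@4 c2@9 c3@12, authorship ..11...22.33.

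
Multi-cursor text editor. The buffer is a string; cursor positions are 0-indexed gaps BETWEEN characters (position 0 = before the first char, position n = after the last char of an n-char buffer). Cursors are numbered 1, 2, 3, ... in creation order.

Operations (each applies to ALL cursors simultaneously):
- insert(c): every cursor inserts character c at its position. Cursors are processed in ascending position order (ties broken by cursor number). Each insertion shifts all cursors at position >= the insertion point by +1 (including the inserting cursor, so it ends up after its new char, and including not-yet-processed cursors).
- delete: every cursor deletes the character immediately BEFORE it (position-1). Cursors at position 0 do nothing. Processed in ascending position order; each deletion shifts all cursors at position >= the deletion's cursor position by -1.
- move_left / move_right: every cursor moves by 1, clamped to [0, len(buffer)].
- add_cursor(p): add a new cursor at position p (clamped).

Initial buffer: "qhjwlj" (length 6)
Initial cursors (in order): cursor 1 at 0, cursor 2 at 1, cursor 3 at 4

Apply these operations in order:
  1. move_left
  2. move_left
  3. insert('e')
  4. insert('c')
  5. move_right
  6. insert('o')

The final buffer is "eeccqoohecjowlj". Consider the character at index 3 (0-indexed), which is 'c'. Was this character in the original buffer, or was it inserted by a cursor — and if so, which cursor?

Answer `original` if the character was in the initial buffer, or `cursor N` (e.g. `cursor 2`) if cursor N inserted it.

Answer: cursor 2

Derivation:
After op 1 (move_left): buffer="qhjwlj" (len 6), cursors c1@0 c2@0 c3@3, authorship ......
After op 2 (move_left): buffer="qhjwlj" (len 6), cursors c1@0 c2@0 c3@2, authorship ......
After op 3 (insert('e')): buffer="eeqhejwlj" (len 9), cursors c1@2 c2@2 c3@5, authorship 12..3....
After op 4 (insert('c')): buffer="eeccqhecjwlj" (len 12), cursors c1@4 c2@4 c3@8, authorship 1212..33....
After op 5 (move_right): buffer="eeccqhecjwlj" (len 12), cursors c1@5 c2@5 c3@9, authorship 1212..33....
After op 6 (insert('o')): buffer="eeccqoohecjowlj" (len 15), cursors c1@7 c2@7 c3@12, authorship 1212.12.33.3...
Authorship (.=original, N=cursor N): 1 2 1 2 . 1 2 . 3 3 . 3 . . .
Index 3: author = 2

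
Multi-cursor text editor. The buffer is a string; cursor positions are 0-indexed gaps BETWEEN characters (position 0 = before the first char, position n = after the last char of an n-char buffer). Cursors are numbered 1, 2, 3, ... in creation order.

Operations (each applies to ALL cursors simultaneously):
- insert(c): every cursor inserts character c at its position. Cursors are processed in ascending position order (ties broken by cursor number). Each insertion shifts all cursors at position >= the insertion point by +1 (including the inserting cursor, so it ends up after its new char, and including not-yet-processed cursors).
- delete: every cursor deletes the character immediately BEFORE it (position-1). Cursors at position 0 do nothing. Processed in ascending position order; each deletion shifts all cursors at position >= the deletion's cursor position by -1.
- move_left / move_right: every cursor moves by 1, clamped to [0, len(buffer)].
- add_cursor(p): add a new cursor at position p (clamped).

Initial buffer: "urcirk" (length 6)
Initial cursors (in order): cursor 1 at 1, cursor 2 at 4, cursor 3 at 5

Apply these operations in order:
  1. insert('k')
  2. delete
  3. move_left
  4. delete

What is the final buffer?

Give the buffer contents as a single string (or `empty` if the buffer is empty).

Answer: urrk

Derivation:
After op 1 (insert('k')): buffer="ukrcikrkk" (len 9), cursors c1@2 c2@6 c3@8, authorship .1...2.3.
After op 2 (delete): buffer="urcirk" (len 6), cursors c1@1 c2@4 c3@5, authorship ......
After op 3 (move_left): buffer="urcirk" (len 6), cursors c1@0 c2@3 c3@4, authorship ......
After op 4 (delete): buffer="urrk" (len 4), cursors c1@0 c2@2 c3@2, authorship ....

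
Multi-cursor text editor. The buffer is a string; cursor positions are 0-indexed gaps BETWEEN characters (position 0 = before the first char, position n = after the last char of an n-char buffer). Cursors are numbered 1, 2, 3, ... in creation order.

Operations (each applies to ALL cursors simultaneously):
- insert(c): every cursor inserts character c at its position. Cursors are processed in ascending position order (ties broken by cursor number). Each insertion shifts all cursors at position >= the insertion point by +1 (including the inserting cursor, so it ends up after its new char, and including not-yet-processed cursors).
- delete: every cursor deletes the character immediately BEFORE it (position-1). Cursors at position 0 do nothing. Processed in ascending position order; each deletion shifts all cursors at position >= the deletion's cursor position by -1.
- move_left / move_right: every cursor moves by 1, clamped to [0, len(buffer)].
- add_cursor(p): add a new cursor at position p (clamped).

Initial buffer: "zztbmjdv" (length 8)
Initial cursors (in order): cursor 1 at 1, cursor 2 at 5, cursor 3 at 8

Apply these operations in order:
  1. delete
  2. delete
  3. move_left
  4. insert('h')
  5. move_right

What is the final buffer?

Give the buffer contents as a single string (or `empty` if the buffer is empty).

Answer: hzhthj

Derivation:
After op 1 (delete): buffer="ztbjd" (len 5), cursors c1@0 c2@3 c3@5, authorship .....
After op 2 (delete): buffer="ztj" (len 3), cursors c1@0 c2@2 c3@3, authorship ...
After op 3 (move_left): buffer="ztj" (len 3), cursors c1@0 c2@1 c3@2, authorship ...
After op 4 (insert('h')): buffer="hzhthj" (len 6), cursors c1@1 c2@3 c3@5, authorship 1.2.3.
After op 5 (move_right): buffer="hzhthj" (len 6), cursors c1@2 c2@4 c3@6, authorship 1.2.3.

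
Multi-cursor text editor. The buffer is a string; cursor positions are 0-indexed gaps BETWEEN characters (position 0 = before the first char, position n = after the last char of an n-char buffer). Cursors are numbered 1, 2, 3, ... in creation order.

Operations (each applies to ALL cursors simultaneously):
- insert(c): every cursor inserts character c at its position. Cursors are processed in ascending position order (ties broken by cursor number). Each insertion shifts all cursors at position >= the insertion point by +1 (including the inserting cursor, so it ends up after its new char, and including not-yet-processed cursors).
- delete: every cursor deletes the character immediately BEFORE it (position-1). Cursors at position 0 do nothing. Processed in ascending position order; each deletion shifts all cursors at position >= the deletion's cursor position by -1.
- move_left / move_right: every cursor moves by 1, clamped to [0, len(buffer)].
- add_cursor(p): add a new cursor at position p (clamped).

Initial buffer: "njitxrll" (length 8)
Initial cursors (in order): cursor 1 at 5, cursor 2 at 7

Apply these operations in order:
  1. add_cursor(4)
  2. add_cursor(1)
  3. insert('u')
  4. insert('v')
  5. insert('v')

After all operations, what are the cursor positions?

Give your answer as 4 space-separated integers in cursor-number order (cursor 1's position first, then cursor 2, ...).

After op 1 (add_cursor(4)): buffer="njitxrll" (len 8), cursors c3@4 c1@5 c2@7, authorship ........
After op 2 (add_cursor(1)): buffer="njitxrll" (len 8), cursors c4@1 c3@4 c1@5 c2@7, authorship ........
After op 3 (insert('u')): buffer="nujituxurlul" (len 12), cursors c4@2 c3@6 c1@8 c2@11, authorship .4...3.1..2.
After op 4 (insert('v')): buffer="nuvjituvxuvrluvl" (len 16), cursors c4@3 c3@8 c1@11 c2@15, authorship .44...33.11..22.
After op 5 (insert('v')): buffer="nuvvjituvvxuvvrluvvl" (len 20), cursors c4@4 c3@10 c1@14 c2@19, authorship .444...333.111..222.

Answer: 14 19 10 4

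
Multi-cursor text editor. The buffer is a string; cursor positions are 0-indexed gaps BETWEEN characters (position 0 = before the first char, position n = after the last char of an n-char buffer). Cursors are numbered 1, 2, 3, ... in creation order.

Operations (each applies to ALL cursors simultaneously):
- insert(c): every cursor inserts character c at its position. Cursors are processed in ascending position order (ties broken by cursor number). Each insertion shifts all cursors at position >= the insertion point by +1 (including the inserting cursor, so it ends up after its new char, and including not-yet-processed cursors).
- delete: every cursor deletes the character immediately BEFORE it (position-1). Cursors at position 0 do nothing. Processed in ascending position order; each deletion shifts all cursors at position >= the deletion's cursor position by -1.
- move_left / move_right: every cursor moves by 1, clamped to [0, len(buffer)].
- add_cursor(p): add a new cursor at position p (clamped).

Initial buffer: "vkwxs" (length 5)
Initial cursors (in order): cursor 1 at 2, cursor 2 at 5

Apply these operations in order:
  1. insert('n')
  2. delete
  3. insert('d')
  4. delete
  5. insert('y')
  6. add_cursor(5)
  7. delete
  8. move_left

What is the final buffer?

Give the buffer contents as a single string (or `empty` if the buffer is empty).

After op 1 (insert('n')): buffer="vknwxsn" (len 7), cursors c1@3 c2@7, authorship ..1...2
After op 2 (delete): buffer="vkwxs" (len 5), cursors c1@2 c2@5, authorship .....
After op 3 (insert('d')): buffer="vkdwxsd" (len 7), cursors c1@3 c2@7, authorship ..1...2
After op 4 (delete): buffer="vkwxs" (len 5), cursors c1@2 c2@5, authorship .....
After op 5 (insert('y')): buffer="vkywxsy" (len 7), cursors c1@3 c2@7, authorship ..1...2
After op 6 (add_cursor(5)): buffer="vkywxsy" (len 7), cursors c1@3 c3@5 c2@7, authorship ..1...2
After op 7 (delete): buffer="vkws" (len 4), cursors c1@2 c3@3 c2@4, authorship ....
After op 8 (move_left): buffer="vkws" (len 4), cursors c1@1 c3@2 c2@3, authorship ....

Answer: vkws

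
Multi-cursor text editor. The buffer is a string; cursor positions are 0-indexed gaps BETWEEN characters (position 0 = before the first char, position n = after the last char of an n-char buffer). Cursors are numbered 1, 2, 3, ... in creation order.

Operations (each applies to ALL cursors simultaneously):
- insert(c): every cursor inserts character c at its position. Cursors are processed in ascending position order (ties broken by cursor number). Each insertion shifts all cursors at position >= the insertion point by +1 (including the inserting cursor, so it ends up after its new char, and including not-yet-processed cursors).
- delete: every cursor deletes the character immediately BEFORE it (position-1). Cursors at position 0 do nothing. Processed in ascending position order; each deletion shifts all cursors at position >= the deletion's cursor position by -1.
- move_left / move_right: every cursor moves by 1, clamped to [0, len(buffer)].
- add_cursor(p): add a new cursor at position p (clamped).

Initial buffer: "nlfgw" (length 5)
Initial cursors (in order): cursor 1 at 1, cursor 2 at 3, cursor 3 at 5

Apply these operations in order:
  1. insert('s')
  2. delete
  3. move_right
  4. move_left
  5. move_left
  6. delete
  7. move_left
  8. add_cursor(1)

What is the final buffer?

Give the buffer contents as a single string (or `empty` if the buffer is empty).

After op 1 (insert('s')): buffer="nslfsgws" (len 8), cursors c1@2 c2@5 c3@8, authorship .1..2..3
After op 2 (delete): buffer="nlfgw" (len 5), cursors c1@1 c2@3 c3@5, authorship .....
After op 3 (move_right): buffer="nlfgw" (len 5), cursors c1@2 c2@4 c3@5, authorship .....
After op 4 (move_left): buffer="nlfgw" (len 5), cursors c1@1 c2@3 c3@4, authorship .....
After op 5 (move_left): buffer="nlfgw" (len 5), cursors c1@0 c2@2 c3@3, authorship .....
After op 6 (delete): buffer="ngw" (len 3), cursors c1@0 c2@1 c3@1, authorship ...
After op 7 (move_left): buffer="ngw" (len 3), cursors c1@0 c2@0 c3@0, authorship ...
After op 8 (add_cursor(1)): buffer="ngw" (len 3), cursors c1@0 c2@0 c3@0 c4@1, authorship ...

Answer: ngw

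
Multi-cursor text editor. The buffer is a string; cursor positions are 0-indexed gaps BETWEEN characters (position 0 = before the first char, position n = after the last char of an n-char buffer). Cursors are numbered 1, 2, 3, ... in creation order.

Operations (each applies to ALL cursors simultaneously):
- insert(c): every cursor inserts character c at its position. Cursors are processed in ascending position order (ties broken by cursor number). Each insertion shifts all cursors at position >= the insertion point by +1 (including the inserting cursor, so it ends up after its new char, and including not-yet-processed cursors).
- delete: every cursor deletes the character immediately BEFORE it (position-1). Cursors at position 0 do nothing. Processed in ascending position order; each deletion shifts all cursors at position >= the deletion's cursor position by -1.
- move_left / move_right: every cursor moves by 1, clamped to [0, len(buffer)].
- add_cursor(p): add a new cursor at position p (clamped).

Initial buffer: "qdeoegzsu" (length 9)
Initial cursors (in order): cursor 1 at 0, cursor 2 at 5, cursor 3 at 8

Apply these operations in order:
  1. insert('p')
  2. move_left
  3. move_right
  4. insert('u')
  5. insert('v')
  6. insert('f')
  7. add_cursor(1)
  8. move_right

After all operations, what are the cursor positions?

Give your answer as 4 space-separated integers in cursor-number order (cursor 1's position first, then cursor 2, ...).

After op 1 (insert('p')): buffer="pqdeoepgzspu" (len 12), cursors c1@1 c2@7 c3@11, authorship 1.....2...3.
After op 2 (move_left): buffer="pqdeoepgzspu" (len 12), cursors c1@0 c2@6 c3@10, authorship 1.....2...3.
After op 3 (move_right): buffer="pqdeoepgzspu" (len 12), cursors c1@1 c2@7 c3@11, authorship 1.....2...3.
After op 4 (insert('u')): buffer="puqdeoepugzspuu" (len 15), cursors c1@2 c2@9 c3@14, authorship 11.....22...33.
After op 5 (insert('v')): buffer="puvqdeoepuvgzspuvu" (len 18), cursors c1@3 c2@11 c3@17, authorship 111.....222...333.
After op 6 (insert('f')): buffer="puvfqdeoepuvfgzspuvfu" (len 21), cursors c1@4 c2@13 c3@20, authorship 1111.....2222...3333.
After op 7 (add_cursor(1)): buffer="puvfqdeoepuvfgzspuvfu" (len 21), cursors c4@1 c1@4 c2@13 c3@20, authorship 1111.....2222...3333.
After op 8 (move_right): buffer="puvfqdeoepuvfgzspuvfu" (len 21), cursors c4@2 c1@5 c2@14 c3@21, authorship 1111.....2222...3333.

Answer: 5 14 21 2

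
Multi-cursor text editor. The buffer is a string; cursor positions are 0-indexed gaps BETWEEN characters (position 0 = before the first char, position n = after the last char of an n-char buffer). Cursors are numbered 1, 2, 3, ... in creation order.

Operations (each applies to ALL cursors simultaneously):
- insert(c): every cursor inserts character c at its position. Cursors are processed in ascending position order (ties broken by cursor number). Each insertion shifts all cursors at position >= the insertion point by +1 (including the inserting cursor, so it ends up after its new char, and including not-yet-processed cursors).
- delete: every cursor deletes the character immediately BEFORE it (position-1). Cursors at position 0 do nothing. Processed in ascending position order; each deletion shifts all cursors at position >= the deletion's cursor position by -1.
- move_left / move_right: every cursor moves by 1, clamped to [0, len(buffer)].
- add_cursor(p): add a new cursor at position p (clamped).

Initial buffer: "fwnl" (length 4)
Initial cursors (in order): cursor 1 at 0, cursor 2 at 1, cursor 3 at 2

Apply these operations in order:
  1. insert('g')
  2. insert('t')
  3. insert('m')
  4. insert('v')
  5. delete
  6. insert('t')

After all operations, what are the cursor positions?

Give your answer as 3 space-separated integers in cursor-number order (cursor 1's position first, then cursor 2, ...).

Answer: 4 9 14

Derivation:
After op 1 (insert('g')): buffer="gfgwgnl" (len 7), cursors c1@1 c2@3 c3@5, authorship 1.2.3..
After op 2 (insert('t')): buffer="gtfgtwgtnl" (len 10), cursors c1@2 c2@5 c3@8, authorship 11.22.33..
After op 3 (insert('m')): buffer="gtmfgtmwgtmnl" (len 13), cursors c1@3 c2@7 c3@11, authorship 111.222.333..
After op 4 (insert('v')): buffer="gtmvfgtmvwgtmvnl" (len 16), cursors c1@4 c2@9 c3@14, authorship 1111.2222.3333..
After op 5 (delete): buffer="gtmfgtmwgtmnl" (len 13), cursors c1@3 c2@7 c3@11, authorship 111.222.333..
After op 6 (insert('t')): buffer="gtmtfgtmtwgtmtnl" (len 16), cursors c1@4 c2@9 c3@14, authorship 1111.2222.3333..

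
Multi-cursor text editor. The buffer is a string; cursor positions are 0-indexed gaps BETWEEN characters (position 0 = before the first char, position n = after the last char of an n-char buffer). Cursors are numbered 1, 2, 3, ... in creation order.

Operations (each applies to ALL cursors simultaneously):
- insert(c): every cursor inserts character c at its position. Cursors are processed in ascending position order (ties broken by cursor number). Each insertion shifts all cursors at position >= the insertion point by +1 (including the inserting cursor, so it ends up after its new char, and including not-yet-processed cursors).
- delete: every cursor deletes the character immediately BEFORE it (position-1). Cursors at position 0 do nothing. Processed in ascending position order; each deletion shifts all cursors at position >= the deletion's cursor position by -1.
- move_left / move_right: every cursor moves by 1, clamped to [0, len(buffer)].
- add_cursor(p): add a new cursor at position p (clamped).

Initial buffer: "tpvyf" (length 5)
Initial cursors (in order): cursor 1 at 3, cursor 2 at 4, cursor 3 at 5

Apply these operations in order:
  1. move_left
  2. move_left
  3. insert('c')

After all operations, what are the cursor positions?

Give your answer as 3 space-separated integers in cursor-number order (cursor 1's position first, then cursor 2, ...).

Answer: 2 4 6

Derivation:
After op 1 (move_left): buffer="tpvyf" (len 5), cursors c1@2 c2@3 c3@4, authorship .....
After op 2 (move_left): buffer="tpvyf" (len 5), cursors c1@1 c2@2 c3@3, authorship .....
After op 3 (insert('c')): buffer="tcpcvcyf" (len 8), cursors c1@2 c2@4 c3@6, authorship .1.2.3..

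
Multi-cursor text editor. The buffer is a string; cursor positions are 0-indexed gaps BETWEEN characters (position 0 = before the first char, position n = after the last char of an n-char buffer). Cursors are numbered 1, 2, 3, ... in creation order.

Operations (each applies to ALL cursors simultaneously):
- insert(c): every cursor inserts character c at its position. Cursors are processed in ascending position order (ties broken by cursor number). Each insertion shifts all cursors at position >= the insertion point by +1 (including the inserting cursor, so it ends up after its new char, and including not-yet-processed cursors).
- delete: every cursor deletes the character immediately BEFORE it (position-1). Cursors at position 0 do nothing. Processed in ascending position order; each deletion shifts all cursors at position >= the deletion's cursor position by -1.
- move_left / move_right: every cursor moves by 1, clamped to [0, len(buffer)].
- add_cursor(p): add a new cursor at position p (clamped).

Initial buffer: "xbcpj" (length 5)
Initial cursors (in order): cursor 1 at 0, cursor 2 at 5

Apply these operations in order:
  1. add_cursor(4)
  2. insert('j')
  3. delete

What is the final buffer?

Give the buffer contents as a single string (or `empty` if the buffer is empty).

Answer: xbcpj

Derivation:
After op 1 (add_cursor(4)): buffer="xbcpj" (len 5), cursors c1@0 c3@4 c2@5, authorship .....
After op 2 (insert('j')): buffer="jxbcpjjj" (len 8), cursors c1@1 c3@6 c2@8, authorship 1....3.2
After op 3 (delete): buffer="xbcpj" (len 5), cursors c1@0 c3@4 c2@5, authorship .....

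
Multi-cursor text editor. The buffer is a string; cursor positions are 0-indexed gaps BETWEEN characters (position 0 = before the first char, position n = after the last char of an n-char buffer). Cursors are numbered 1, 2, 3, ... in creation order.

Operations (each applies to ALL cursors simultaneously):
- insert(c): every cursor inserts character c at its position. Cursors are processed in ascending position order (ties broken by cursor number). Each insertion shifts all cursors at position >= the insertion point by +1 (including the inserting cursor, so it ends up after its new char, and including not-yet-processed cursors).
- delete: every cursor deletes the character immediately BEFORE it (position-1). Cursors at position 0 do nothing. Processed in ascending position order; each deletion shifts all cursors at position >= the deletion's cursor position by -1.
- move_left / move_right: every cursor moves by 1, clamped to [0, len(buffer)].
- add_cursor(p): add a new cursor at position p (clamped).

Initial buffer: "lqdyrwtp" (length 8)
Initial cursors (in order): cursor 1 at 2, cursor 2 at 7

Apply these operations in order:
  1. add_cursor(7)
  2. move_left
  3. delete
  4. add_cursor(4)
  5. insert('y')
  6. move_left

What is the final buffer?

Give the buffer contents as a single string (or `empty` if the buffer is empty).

Answer: yqdyyytyp

Derivation:
After op 1 (add_cursor(7)): buffer="lqdyrwtp" (len 8), cursors c1@2 c2@7 c3@7, authorship ........
After op 2 (move_left): buffer="lqdyrwtp" (len 8), cursors c1@1 c2@6 c3@6, authorship ........
After op 3 (delete): buffer="qdytp" (len 5), cursors c1@0 c2@3 c3@3, authorship .....
After op 4 (add_cursor(4)): buffer="qdytp" (len 5), cursors c1@0 c2@3 c3@3 c4@4, authorship .....
After op 5 (insert('y')): buffer="yqdyyytyp" (len 9), cursors c1@1 c2@6 c3@6 c4@8, authorship 1...23.4.
After op 6 (move_left): buffer="yqdyyytyp" (len 9), cursors c1@0 c2@5 c3@5 c4@7, authorship 1...23.4.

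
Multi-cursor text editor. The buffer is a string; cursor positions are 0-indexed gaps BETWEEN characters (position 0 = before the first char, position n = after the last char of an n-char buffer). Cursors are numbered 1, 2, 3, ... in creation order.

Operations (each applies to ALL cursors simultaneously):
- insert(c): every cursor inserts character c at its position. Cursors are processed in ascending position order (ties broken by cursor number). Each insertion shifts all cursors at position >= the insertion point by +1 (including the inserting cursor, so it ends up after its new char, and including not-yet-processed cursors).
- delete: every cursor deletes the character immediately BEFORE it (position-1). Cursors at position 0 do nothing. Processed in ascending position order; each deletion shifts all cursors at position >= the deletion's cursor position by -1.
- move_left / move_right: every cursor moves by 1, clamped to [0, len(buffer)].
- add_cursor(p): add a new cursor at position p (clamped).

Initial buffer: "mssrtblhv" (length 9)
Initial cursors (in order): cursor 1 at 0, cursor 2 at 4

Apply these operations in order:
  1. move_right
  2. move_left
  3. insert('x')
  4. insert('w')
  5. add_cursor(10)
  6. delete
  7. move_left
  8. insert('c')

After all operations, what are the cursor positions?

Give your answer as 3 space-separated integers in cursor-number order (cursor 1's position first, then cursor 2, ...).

After op 1 (move_right): buffer="mssrtblhv" (len 9), cursors c1@1 c2@5, authorship .........
After op 2 (move_left): buffer="mssrtblhv" (len 9), cursors c1@0 c2@4, authorship .........
After op 3 (insert('x')): buffer="xmssrxtblhv" (len 11), cursors c1@1 c2@6, authorship 1....2.....
After op 4 (insert('w')): buffer="xwmssrxwtblhv" (len 13), cursors c1@2 c2@8, authorship 11....22.....
After op 5 (add_cursor(10)): buffer="xwmssrxwtblhv" (len 13), cursors c1@2 c2@8 c3@10, authorship 11....22.....
After op 6 (delete): buffer="xmssrxtlhv" (len 10), cursors c1@1 c2@6 c3@7, authorship 1....2....
After op 7 (move_left): buffer="xmssrxtlhv" (len 10), cursors c1@0 c2@5 c3@6, authorship 1....2....
After op 8 (insert('c')): buffer="cxmssrcxctlhv" (len 13), cursors c1@1 c2@7 c3@9, authorship 11....223....

Answer: 1 7 9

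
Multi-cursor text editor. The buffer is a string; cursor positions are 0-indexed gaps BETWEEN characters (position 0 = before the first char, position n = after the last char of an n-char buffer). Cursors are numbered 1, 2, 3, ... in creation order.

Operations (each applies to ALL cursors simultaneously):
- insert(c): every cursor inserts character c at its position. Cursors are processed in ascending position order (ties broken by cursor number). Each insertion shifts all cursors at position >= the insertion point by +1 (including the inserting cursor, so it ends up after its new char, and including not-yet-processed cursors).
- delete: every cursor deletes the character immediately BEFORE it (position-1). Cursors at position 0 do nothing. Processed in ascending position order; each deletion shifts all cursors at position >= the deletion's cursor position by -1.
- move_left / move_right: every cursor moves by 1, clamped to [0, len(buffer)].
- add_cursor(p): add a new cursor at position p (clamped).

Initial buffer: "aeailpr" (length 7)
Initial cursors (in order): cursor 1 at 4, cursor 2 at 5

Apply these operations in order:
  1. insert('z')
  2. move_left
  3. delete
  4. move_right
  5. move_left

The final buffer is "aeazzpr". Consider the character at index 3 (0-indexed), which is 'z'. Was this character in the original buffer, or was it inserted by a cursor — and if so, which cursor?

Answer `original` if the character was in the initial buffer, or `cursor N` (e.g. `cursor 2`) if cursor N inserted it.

After op 1 (insert('z')): buffer="aeaizlzpr" (len 9), cursors c1@5 c2@7, authorship ....1.2..
After op 2 (move_left): buffer="aeaizlzpr" (len 9), cursors c1@4 c2@6, authorship ....1.2..
After op 3 (delete): buffer="aeazzpr" (len 7), cursors c1@3 c2@4, authorship ...12..
After op 4 (move_right): buffer="aeazzpr" (len 7), cursors c1@4 c2@5, authorship ...12..
After op 5 (move_left): buffer="aeazzpr" (len 7), cursors c1@3 c2@4, authorship ...12..
Authorship (.=original, N=cursor N): . . . 1 2 . .
Index 3: author = 1

Answer: cursor 1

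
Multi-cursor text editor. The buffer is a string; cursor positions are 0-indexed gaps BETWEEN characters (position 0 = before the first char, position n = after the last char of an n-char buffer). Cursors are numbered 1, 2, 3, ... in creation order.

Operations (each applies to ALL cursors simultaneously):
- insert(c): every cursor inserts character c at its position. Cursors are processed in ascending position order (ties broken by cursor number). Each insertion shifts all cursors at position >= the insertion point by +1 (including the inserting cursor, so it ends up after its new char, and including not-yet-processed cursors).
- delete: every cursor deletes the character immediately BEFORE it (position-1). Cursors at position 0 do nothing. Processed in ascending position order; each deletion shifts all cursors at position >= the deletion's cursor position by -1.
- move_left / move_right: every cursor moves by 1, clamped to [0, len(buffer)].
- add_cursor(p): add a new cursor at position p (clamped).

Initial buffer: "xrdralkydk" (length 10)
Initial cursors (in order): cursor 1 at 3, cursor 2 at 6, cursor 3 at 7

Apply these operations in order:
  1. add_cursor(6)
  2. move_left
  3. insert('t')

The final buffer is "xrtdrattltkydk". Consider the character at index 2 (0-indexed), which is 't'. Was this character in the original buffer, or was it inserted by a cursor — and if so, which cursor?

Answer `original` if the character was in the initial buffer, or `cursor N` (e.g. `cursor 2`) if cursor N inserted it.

Answer: cursor 1

Derivation:
After op 1 (add_cursor(6)): buffer="xrdralkydk" (len 10), cursors c1@3 c2@6 c4@6 c3@7, authorship ..........
After op 2 (move_left): buffer="xrdralkydk" (len 10), cursors c1@2 c2@5 c4@5 c3@6, authorship ..........
After op 3 (insert('t')): buffer="xrtdrattltkydk" (len 14), cursors c1@3 c2@8 c4@8 c3@10, authorship ..1...24.3....
Authorship (.=original, N=cursor N): . . 1 . . . 2 4 . 3 . . . .
Index 2: author = 1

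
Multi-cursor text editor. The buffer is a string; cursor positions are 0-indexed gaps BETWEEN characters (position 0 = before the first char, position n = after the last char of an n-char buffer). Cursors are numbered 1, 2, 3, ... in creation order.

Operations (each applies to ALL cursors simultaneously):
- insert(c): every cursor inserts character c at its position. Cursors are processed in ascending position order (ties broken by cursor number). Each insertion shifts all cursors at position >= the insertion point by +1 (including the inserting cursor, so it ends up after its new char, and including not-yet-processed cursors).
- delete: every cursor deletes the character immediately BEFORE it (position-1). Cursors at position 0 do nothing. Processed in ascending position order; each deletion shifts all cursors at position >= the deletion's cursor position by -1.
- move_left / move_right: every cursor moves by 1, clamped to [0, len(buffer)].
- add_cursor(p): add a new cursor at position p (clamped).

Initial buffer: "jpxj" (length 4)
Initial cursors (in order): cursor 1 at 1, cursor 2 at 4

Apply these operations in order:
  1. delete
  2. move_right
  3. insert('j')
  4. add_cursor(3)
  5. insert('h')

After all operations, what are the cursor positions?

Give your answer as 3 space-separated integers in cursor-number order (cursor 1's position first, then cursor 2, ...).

Answer: 3 7 5

Derivation:
After op 1 (delete): buffer="px" (len 2), cursors c1@0 c2@2, authorship ..
After op 2 (move_right): buffer="px" (len 2), cursors c1@1 c2@2, authorship ..
After op 3 (insert('j')): buffer="pjxj" (len 4), cursors c1@2 c2@4, authorship .1.2
After op 4 (add_cursor(3)): buffer="pjxj" (len 4), cursors c1@2 c3@3 c2@4, authorship .1.2
After op 5 (insert('h')): buffer="pjhxhjh" (len 7), cursors c1@3 c3@5 c2@7, authorship .11.322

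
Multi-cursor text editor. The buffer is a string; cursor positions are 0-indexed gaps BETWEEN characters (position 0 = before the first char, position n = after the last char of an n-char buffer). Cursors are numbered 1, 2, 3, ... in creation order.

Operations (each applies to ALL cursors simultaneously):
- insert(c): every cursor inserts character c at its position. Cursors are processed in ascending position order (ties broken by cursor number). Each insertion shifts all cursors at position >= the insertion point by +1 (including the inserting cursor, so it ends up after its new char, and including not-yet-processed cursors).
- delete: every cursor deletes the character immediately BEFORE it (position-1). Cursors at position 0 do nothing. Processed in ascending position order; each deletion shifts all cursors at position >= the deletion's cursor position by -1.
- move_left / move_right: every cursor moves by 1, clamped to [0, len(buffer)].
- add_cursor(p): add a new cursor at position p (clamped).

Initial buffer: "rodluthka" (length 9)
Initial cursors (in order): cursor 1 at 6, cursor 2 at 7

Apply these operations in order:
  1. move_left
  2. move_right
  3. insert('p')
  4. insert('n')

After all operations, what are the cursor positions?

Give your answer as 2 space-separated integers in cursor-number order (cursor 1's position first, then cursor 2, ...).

After op 1 (move_left): buffer="rodluthka" (len 9), cursors c1@5 c2@6, authorship .........
After op 2 (move_right): buffer="rodluthka" (len 9), cursors c1@6 c2@7, authorship .........
After op 3 (insert('p')): buffer="rodlutphpka" (len 11), cursors c1@7 c2@9, authorship ......1.2..
After op 4 (insert('n')): buffer="rodlutpnhpnka" (len 13), cursors c1@8 c2@11, authorship ......11.22..

Answer: 8 11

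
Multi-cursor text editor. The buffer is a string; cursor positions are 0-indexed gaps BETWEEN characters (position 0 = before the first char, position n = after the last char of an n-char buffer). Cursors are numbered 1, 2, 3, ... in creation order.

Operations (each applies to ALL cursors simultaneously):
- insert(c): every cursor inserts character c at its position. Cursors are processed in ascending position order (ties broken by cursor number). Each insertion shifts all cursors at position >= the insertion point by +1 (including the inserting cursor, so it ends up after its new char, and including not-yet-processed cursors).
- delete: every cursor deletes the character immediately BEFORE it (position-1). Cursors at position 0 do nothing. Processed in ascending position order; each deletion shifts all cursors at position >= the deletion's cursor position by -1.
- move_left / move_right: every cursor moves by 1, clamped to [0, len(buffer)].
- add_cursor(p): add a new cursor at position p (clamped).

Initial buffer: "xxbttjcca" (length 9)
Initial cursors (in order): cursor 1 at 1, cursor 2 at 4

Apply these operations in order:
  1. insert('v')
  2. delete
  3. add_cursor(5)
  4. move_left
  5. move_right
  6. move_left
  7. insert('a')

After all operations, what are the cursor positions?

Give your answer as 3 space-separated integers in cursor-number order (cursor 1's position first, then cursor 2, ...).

Answer: 1 5 7

Derivation:
After op 1 (insert('v')): buffer="xvxbtvtjcca" (len 11), cursors c1@2 c2@6, authorship .1...2.....
After op 2 (delete): buffer="xxbttjcca" (len 9), cursors c1@1 c2@4, authorship .........
After op 3 (add_cursor(5)): buffer="xxbttjcca" (len 9), cursors c1@1 c2@4 c3@5, authorship .........
After op 4 (move_left): buffer="xxbttjcca" (len 9), cursors c1@0 c2@3 c3@4, authorship .........
After op 5 (move_right): buffer="xxbttjcca" (len 9), cursors c1@1 c2@4 c3@5, authorship .........
After op 6 (move_left): buffer="xxbttjcca" (len 9), cursors c1@0 c2@3 c3@4, authorship .........
After op 7 (insert('a')): buffer="axxbatatjcca" (len 12), cursors c1@1 c2@5 c3@7, authorship 1...2.3.....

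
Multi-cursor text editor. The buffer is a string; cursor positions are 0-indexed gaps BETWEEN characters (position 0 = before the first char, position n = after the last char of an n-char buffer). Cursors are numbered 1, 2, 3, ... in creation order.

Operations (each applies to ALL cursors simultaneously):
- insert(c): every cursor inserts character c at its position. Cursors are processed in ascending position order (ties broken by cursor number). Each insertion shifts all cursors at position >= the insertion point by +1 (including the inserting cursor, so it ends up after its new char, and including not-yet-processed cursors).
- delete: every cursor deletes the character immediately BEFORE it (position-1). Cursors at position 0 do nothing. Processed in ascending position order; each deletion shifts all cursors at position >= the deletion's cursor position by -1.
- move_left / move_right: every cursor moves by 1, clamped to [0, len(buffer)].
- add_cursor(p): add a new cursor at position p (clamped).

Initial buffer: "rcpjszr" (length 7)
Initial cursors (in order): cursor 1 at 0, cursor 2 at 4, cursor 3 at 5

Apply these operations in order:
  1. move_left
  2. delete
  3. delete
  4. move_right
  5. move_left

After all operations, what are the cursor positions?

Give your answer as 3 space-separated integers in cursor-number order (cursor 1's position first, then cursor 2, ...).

Answer: 0 0 0

Derivation:
After op 1 (move_left): buffer="rcpjszr" (len 7), cursors c1@0 c2@3 c3@4, authorship .......
After op 2 (delete): buffer="rcszr" (len 5), cursors c1@0 c2@2 c3@2, authorship .....
After op 3 (delete): buffer="szr" (len 3), cursors c1@0 c2@0 c3@0, authorship ...
After op 4 (move_right): buffer="szr" (len 3), cursors c1@1 c2@1 c3@1, authorship ...
After op 5 (move_left): buffer="szr" (len 3), cursors c1@0 c2@0 c3@0, authorship ...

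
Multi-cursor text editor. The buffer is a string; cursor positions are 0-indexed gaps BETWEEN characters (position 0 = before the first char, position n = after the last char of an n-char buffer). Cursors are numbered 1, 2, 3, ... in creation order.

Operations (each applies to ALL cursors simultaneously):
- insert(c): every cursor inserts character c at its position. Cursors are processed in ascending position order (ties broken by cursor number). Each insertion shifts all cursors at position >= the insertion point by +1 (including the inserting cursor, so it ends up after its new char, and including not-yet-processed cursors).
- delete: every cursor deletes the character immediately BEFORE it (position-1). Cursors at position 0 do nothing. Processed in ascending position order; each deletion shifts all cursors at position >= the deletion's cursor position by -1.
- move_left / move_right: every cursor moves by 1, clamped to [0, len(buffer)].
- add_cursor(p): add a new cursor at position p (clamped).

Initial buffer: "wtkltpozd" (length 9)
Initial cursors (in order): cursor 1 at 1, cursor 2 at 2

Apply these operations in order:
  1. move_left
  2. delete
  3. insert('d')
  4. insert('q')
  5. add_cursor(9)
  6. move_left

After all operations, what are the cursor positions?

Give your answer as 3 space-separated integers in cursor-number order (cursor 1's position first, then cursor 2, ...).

After op 1 (move_left): buffer="wtkltpozd" (len 9), cursors c1@0 c2@1, authorship .........
After op 2 (delete): buffer="tkltpozd" (len 8), cursors c1@0 c2@0, authorship ........
After op 3 (insert('d')): buffer="ddtkltpozd" (len 10), cursors c1@2 c2@2, authorship 12........
After op 4 (insert('q')): buffer="ddqqtkltpozd" (len 12), cursors c1@4 c2@4, authorship 1212........
After op 5 (add_cursor(9)): buffer="ddqqtkltpozd" (len 12), cursors c1@4 c2@4 c3@9, authorship 1212........
After op 6 (move_left): buffer="ddqqtkltpozd" (len 12), cursors c1@3 c2@3 c3@8, authorship 1212........

Answer: 3 3 8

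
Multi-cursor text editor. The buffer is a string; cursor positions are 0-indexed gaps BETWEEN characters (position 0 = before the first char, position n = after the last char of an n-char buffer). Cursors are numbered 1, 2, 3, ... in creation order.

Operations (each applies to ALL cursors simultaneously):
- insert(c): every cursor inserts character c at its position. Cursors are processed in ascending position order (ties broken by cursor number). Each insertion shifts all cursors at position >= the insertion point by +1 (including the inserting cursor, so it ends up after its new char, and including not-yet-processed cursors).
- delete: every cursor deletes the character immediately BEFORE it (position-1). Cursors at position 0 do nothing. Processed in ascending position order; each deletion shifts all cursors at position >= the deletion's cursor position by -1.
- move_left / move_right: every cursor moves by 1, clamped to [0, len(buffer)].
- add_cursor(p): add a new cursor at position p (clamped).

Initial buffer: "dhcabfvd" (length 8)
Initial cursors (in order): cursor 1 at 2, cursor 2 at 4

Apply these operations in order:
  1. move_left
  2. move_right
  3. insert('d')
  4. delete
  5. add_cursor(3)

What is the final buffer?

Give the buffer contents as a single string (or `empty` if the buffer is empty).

After op 1 (move_left): buffer="dhcabfvd" (len 8), cursors c1@1 c2@3, authorship ........
After op 2 (move_right): buffer="dhcabfvd" (len 8), cursors c1@2 c2@4, authorship ........
After op 3 (insert('d')): buffer="dhdcadbfvd" (len 10), cursors c1@3 c2@6, authorship ..1..2....
After op 4 (delete): buffer="dhcabfvd" (len 8), cursors c1@2 c2@4, authorship ........
After op 5 (add_cursor(3)): buffer="dhcabfvd" (len 8), cursors c1@2 c3@3 c2@4, authorship ........

Answer: dhcabfvd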